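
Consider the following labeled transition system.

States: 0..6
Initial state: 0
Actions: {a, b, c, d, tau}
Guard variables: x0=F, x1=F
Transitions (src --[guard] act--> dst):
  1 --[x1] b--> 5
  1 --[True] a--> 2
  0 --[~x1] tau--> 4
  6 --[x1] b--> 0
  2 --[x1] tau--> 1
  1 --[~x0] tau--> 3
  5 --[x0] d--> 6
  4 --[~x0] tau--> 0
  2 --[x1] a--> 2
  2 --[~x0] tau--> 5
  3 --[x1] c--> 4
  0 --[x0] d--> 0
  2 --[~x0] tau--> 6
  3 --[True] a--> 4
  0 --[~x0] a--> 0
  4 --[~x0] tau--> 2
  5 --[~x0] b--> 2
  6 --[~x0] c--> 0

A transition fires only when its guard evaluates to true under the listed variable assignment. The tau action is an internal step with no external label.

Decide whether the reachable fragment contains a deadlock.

Reach set: {0,2,4,5,6}
  0: a→0  tau→4  [deg 2]
  2: tau→5  tau→6  [deg 2]
  4: tau→0  tau→2  [deg 2]
  5: b→2  [deg 1]
  6: c→0  [deg 1]

Answer: DEADLOCK-FREE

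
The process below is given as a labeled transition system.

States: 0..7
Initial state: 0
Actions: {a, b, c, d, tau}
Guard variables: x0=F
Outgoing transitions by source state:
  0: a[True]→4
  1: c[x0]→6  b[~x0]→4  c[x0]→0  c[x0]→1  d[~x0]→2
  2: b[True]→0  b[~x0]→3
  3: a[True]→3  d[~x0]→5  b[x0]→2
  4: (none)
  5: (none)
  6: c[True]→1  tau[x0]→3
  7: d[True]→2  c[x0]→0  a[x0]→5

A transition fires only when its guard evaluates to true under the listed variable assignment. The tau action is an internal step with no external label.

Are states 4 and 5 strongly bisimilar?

Compute ~ classes (split until stable):
  round 0: {{0,1,2,3,4,5,6,7}}
  round 1: {{0},{1},{2},{3},{4,5},{6},{7}}
stable after 2 split(s): 7 block(s)
[4]={4,5}  [5]={4,5}

Answer: BISIMILAR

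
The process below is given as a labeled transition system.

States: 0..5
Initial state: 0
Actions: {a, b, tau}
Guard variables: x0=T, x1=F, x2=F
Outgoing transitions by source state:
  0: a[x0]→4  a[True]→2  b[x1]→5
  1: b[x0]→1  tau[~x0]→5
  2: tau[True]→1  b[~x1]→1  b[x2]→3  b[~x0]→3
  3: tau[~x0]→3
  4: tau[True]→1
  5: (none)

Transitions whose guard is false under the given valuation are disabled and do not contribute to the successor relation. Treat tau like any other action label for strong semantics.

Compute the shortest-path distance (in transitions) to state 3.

BFS to 3:
  depth 0: {0}
  depth 1: {2,4}
  depth 2: {1}
3 never appears.

Answer: UNREACHABLE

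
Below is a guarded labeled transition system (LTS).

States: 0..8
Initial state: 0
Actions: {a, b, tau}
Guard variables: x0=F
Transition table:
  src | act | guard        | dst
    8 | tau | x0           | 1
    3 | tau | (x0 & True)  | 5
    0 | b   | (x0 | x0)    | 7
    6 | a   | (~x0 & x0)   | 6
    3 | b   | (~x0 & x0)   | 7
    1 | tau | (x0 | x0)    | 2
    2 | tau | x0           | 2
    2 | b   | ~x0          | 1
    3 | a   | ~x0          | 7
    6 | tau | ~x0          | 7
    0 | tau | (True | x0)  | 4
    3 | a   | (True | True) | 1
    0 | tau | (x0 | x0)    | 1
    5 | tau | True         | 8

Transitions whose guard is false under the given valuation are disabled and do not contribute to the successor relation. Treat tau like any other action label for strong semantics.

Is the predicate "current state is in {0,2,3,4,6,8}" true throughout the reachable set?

Allowed set {0,2,3,4,6,8}
Reachable = {0,4}
  0: safe
  4: safe

Answer: INVARIANT HOLDS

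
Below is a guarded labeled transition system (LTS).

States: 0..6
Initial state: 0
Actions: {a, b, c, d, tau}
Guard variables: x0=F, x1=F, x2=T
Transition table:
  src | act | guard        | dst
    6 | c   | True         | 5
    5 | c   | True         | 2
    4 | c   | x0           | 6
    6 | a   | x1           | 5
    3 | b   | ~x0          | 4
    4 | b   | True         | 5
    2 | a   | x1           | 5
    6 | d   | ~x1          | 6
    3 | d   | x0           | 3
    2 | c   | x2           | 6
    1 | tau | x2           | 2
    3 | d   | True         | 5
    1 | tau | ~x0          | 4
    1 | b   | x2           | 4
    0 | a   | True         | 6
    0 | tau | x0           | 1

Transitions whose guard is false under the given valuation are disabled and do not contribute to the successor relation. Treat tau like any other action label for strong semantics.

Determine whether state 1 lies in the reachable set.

11 transition(s) survive guard evaluation.
Layer 0: {0}
Layer 1: {6}  total {0,6}
Layer 2: {5}  total {0,5,6}
Layer 3: {2}  total {0,2,5,6}
R = {0,2,5,6}

Answer: UNREACHABLE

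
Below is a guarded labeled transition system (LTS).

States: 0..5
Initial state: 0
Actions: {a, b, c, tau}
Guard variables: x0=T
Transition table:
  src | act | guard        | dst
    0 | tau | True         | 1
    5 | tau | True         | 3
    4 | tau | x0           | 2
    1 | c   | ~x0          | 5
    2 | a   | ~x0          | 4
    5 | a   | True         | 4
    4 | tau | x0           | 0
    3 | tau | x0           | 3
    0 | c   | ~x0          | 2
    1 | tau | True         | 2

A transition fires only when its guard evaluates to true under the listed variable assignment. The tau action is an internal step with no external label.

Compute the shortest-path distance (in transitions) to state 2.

Answer: 2

Working:
Layered search for 2:
  L0 = {0}
  L1 = {1}
  L2 = {2}
first hit 2 at d=2 via tau·tau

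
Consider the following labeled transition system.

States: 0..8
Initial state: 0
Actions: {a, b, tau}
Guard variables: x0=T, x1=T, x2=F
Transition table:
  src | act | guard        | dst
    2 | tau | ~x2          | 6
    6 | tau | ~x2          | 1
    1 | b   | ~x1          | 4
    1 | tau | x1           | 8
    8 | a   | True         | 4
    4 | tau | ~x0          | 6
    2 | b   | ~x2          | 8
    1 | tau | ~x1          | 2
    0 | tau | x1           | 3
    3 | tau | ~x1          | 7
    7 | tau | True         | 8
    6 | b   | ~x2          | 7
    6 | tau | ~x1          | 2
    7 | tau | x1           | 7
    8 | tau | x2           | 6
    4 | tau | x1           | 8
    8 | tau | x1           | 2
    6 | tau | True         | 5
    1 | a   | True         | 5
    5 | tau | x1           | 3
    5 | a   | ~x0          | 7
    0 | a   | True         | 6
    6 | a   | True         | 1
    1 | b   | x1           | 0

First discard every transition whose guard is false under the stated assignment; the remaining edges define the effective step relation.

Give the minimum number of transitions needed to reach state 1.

Answer: 2

Working:
BFS to 1:
  depth 0: {0}
  depth 1: {3,6}
  depth 2: {1,5,7}
depth(1)=2, e.g. a·a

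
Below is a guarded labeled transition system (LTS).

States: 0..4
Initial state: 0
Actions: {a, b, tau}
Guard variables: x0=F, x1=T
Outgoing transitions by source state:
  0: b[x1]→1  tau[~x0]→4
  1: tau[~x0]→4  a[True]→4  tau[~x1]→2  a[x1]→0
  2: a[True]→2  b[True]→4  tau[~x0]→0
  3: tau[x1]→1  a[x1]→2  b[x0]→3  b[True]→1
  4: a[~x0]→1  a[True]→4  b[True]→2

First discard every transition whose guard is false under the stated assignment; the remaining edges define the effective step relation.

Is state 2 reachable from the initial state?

Guard filter leaves 14 enabled edge(s).
L0 = {0}
L1 = {1,4}  cumulative {0,1,4}
L2 = {2}  cumulative {0,1,2,4}
Reachable = {0,1,2,4}
witness 2: tau·b

Answer: REACHABLE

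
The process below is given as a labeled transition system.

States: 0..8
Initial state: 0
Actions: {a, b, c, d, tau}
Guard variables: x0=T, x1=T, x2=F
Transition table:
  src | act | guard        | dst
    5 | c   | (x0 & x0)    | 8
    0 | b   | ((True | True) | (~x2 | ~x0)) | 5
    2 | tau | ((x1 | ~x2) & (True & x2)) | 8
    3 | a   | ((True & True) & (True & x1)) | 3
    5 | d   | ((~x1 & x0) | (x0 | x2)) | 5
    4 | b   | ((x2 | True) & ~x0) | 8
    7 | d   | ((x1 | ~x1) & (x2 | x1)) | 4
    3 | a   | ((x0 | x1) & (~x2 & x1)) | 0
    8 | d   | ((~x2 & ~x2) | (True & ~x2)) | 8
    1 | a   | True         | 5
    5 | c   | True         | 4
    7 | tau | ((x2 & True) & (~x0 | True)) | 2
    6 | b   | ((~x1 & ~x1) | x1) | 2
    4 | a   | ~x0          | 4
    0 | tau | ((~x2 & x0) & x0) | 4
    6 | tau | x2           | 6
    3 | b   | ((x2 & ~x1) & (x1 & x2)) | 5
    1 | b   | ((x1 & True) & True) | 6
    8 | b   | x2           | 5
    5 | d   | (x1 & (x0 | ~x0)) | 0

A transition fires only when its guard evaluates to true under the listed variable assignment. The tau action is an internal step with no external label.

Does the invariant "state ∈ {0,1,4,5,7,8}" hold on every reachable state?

Answer: INVARIANT HOLDS

Working:
Allowed set {0,1,4,5,7,8}
Reachable = {0,4,5,8}
  0: ok
  4: ok
  5: ok
  8: ok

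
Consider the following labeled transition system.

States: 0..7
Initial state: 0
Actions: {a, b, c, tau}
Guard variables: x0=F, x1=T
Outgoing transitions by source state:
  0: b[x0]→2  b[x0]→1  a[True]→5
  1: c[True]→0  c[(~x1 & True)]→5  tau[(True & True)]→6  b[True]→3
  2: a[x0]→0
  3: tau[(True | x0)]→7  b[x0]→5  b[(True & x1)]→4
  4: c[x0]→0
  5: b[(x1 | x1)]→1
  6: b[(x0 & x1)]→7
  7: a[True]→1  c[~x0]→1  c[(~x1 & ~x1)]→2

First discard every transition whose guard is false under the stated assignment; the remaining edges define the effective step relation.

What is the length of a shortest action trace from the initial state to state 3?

Answer: 3

Working:
Breadth-first toward 3:
  L0 = {0}
  L1 = {5}
  L2 = {1}
  L3 = {3,6}
3 enters at depth 3; path a·b·b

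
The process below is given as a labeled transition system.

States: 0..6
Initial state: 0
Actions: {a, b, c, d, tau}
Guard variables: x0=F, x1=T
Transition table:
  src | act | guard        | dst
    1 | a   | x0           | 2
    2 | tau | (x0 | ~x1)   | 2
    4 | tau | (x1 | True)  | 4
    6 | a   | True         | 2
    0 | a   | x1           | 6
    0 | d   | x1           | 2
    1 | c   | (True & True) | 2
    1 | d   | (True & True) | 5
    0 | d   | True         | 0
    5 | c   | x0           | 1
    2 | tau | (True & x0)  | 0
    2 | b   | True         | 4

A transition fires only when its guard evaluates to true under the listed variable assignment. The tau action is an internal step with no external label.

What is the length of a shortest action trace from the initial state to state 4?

BFS to 4:
  depth 0: {0}
  depth 1: {2,6}
  depth 2: {4}
depth(4)=2, e.g. d·b

Answer: 2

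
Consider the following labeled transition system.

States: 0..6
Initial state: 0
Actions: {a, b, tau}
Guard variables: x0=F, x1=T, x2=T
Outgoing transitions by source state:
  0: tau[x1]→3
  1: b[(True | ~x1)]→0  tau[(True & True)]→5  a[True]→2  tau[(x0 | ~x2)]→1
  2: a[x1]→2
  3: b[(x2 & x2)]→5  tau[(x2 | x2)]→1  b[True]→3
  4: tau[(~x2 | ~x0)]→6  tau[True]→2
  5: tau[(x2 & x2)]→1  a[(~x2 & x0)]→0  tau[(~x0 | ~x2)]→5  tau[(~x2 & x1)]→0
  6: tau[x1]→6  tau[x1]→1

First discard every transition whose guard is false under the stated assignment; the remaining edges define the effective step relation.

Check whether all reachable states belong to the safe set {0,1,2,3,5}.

Answer: INVARIANT HOLDS

Analysis:
Inv-set: {0,1,2,3,5}
Reach set: {0,1,2,3,5}
  0: safe
  1: safe
  2: safe
  3: safe
  5: safe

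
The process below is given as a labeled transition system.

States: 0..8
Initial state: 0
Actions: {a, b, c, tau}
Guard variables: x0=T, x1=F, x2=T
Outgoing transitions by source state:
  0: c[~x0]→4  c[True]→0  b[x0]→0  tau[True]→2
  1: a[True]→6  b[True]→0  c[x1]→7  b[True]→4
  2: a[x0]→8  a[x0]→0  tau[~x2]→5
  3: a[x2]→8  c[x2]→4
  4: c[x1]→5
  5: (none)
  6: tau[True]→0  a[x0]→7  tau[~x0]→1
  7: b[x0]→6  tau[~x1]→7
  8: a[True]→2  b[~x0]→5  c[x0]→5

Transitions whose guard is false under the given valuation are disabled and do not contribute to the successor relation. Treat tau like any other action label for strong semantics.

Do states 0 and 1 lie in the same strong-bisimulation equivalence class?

Bisimulation quotient by refinement:
  π0 = {{0,1,2,3,4,5,6,7,8}}
  π1 = {{0},{1},{2},{3,8},{4,5},{6},{7}}
  π2 = {{0},{1},{2},{3},{4,5},{6},{7},{8}}
Fixed point at round 3; 8 class(es).
class of 0: {0}; class of 1: {1}

Answer: NOT BISIMILAR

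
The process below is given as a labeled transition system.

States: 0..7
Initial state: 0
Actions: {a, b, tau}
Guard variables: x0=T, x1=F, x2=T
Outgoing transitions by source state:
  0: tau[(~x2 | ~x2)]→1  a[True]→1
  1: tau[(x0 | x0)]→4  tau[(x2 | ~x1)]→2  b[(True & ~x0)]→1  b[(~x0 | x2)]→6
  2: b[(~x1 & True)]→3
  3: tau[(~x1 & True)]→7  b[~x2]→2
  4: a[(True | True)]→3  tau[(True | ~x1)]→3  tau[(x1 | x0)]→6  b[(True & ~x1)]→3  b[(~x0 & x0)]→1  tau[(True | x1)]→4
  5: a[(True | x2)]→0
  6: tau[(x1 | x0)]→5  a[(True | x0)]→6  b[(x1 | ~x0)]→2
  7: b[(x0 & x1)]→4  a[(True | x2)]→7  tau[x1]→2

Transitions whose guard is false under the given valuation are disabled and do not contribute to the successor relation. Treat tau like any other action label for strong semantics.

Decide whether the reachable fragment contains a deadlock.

Answer: DEADLOCK-FREE

Trace:
R = {0,1,2,3,4,5,6,7}
  0: a→1  [1 exit(s)]
  1: b→6  tau→2  tau→4  [3 exit(s)]
  2: b→3  [1 exit(s)]
  3: tau→7  [1 exit(s)]
  4: a→3  b→3  tau→3  tau→4  tau→6  [5 exit(s)]
  5: a→0  [1 exit(s)]
  6: a→6  tau→5  [2 exit(s)]
  7: a→7  [1 exit(s)]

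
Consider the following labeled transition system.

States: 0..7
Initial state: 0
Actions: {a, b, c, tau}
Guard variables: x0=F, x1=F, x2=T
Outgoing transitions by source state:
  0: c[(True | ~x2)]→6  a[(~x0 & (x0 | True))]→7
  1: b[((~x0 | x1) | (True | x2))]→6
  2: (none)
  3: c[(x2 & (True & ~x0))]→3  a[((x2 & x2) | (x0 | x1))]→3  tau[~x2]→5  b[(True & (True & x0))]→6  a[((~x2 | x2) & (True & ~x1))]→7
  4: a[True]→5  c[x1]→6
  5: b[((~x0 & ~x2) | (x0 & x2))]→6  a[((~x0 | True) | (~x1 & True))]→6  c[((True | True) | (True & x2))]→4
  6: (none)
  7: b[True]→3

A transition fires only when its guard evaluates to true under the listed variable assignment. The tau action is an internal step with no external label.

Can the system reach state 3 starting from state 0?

Answer: REACHABLE

Working:
Guard filter leaves 10 enabled edge(s).
depth 0: {0}
depth 1: {6,7}  cumulative {0,6,7}
depth 2: {3}  cumulative {0,3,6,7}
Reachable = {0,3,6,7}
Path to 3: a·b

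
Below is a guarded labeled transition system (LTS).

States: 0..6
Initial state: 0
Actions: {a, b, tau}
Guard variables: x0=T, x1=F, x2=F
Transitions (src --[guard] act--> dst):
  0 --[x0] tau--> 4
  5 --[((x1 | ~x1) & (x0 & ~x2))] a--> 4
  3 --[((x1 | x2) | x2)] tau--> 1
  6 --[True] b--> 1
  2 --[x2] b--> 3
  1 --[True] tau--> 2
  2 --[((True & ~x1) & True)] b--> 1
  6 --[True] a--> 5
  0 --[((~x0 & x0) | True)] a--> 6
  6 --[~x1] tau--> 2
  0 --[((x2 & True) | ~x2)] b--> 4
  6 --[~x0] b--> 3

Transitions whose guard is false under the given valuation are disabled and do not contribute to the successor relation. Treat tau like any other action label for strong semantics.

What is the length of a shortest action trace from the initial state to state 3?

Answer: UNREACHABLE

Trace:
BFS to 3:
  L0 = {0}
  L1 = {4,6}
  L2 = {1,2,5}
3 never appears.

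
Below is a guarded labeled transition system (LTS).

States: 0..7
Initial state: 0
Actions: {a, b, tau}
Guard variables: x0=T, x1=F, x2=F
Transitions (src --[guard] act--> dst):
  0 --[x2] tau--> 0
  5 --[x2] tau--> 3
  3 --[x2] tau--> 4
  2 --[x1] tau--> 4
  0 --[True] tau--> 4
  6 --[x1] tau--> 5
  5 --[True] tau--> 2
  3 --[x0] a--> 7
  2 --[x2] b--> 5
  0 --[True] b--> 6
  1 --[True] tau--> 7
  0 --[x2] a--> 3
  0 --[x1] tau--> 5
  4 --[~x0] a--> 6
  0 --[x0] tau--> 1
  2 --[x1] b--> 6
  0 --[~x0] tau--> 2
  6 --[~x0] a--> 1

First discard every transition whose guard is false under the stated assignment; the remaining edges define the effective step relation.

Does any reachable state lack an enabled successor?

Answer: DEADLOCK at state 4

Trace:
Reach set: {0,1,4,6,7}
  0: b→6  tau→1  tau→4  [deg 3]
  1: tau→7  [deg 1]
  4: ∅  [STUCK]
  6: ∅  [STUCK]
  7: ∅  [STUCK]
trace reaching 4: tau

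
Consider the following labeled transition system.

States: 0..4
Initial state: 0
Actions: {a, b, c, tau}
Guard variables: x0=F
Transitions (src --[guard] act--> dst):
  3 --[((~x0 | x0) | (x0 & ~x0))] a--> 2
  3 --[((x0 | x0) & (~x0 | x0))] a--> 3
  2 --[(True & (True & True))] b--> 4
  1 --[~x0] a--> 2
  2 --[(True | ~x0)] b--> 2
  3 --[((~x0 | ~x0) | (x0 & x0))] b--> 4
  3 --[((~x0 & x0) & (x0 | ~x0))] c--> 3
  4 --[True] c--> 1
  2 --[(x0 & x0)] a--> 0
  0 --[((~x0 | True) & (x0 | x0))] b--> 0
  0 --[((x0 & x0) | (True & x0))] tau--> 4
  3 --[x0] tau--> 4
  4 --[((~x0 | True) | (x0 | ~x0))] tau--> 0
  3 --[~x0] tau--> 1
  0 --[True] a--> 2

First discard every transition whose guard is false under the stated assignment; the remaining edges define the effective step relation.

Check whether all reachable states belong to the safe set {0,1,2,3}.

Allowed set {0,1,2,3}
R = {0,1,2,4}
  0: ok
  1: ok
  2: ok
  4: ✗ unsafe
counterexample path to 4: a·b

Answer: INVARIANT VIOLATED at state 4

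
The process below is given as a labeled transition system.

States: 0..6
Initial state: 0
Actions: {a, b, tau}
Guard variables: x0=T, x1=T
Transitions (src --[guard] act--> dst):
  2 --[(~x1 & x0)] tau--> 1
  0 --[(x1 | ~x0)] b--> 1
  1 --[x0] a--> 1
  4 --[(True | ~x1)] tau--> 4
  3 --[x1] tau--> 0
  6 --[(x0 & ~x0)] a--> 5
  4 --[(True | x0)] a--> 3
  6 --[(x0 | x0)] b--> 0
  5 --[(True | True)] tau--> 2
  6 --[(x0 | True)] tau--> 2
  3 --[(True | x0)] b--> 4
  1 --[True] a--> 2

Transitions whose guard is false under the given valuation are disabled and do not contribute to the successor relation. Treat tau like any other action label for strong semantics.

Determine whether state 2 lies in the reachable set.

Answer: REACHABLE

Trace:
10 transition(s) survive guard evaluation.
L0 = {0}
L1 = {1}  now seen {0,1}
L2 = {2}  now seen {0,1,2}
R = {0,1,2}
witness 2: b·a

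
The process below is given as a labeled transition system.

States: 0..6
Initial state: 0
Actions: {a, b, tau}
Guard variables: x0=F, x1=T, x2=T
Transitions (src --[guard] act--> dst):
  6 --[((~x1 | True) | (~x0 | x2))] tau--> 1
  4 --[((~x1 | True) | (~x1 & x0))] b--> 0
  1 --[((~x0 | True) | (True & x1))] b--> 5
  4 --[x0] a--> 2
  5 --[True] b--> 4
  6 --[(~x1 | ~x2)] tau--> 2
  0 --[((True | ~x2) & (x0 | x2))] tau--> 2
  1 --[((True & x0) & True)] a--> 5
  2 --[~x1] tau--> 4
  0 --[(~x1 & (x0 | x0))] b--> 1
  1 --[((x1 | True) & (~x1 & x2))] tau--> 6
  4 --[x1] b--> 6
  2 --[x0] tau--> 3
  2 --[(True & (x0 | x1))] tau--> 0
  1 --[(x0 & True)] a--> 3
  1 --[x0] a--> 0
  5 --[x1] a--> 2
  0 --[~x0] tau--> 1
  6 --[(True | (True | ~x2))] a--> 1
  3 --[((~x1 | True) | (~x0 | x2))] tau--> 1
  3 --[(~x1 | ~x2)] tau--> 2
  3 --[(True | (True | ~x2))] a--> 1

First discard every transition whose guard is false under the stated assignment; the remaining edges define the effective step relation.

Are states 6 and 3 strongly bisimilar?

Answer: BISIMILAR

Trace:
Refine partition for ~:
  π0 = {{0,1,2,3,4,5,6}}
  π1 = {{0,2},{1,4},{3,6},{5}}
  π2 = {{0},{1},{2},{3,6},{4},{5}}
stable after 3 split(s): 6 block(s)
6∈{3,6}, 3∈{3,6}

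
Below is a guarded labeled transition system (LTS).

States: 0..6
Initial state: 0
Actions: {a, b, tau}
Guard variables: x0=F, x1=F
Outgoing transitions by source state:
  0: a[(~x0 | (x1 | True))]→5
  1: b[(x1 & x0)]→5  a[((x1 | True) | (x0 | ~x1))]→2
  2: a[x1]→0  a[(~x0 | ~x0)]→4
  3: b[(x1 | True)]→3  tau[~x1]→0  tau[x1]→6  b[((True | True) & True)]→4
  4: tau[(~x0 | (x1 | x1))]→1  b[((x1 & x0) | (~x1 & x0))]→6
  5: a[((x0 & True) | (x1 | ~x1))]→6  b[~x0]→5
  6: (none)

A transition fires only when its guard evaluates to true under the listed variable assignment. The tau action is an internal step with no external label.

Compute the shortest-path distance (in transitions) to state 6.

Breadth-first toward 6:
  L0 = {0}
  L1 = {5}
  L2 = {6}
first hit 6 at d=2 via a·a

Answer: 2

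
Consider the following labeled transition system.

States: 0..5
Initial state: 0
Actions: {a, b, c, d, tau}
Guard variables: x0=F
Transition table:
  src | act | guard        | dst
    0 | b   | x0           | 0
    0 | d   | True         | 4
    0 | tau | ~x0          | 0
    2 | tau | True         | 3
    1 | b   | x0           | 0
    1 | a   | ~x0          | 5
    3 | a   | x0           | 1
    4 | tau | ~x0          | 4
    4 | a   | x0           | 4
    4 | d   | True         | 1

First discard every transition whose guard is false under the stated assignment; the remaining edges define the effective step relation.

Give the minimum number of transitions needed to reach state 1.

Layered search for 1:
  Layer 0: {0}
  Layer 1: {4}
  Layer 2: {1}
depth(1)=2, e.g. d·d

Answer: 2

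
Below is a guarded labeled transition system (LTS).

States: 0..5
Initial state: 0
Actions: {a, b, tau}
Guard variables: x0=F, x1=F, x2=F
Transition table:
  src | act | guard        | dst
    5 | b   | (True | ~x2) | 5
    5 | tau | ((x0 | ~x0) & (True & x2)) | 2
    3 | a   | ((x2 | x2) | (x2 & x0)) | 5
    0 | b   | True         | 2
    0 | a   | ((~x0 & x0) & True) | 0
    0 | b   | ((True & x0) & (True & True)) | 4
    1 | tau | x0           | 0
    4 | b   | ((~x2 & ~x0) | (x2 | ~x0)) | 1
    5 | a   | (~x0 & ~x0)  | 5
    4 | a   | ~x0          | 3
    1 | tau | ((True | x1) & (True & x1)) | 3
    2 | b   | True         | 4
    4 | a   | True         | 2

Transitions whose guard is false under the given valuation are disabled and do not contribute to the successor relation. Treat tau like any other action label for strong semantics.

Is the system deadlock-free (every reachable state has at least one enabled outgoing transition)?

Reachable = {0,1,2,3,4}
  0: b→2  [1 out]
  1: ∅  [deadlock]
  2: b→4  [1 out]
  3: ∅  [deadlock]
  4: a→2  a→3  b→1  [3 out]
witness 1: b·b·b

Answer: DEADLOCK at state 1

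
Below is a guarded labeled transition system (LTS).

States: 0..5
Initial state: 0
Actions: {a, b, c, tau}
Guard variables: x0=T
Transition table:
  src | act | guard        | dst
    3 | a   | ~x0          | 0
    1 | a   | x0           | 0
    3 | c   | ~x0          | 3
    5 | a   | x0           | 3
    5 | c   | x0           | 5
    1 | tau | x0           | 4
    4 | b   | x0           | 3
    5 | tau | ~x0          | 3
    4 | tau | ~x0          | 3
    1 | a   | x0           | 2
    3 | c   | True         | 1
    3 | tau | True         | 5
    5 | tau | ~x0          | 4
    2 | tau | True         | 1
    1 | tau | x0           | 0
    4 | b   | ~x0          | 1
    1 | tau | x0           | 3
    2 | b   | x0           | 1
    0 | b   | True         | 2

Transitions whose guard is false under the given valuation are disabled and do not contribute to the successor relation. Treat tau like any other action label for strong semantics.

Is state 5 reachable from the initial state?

After dropping false guards: 13 live edges.
depth 0: {0}
depth 1: {2}  cumulative {0,2}
depth 2: {1}  cumulative {0,1,2}
depth 3: {3,4}  cumulative {0,1,2,3,4}
depth 4: {5}  cumulative {0,1,2,3,4,5}
Reach set: {0,1,2,3,4,5}
Path to 5: b·tau·tau·tau

Answer: REACHABLE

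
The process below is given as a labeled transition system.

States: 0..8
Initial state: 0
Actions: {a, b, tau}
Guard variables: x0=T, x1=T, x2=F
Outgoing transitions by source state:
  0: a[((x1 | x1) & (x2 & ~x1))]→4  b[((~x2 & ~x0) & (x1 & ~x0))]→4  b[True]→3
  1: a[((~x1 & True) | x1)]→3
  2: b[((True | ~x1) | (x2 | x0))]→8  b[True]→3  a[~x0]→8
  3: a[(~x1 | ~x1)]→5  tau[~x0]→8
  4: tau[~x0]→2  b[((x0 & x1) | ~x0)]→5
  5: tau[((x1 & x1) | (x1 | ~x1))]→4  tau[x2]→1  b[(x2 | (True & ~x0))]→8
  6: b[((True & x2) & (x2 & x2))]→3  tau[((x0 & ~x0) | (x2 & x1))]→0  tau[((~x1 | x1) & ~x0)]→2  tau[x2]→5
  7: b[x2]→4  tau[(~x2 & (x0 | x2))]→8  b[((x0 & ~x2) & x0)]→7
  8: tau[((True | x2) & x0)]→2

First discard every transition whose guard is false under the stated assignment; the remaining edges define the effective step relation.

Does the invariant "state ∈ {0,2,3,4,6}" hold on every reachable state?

Answer: INVARIANT HOLDS

Trace:
Inv-set: {0,2,3,4,6}
Reach set: {0,3}
  0: ok
  3: ok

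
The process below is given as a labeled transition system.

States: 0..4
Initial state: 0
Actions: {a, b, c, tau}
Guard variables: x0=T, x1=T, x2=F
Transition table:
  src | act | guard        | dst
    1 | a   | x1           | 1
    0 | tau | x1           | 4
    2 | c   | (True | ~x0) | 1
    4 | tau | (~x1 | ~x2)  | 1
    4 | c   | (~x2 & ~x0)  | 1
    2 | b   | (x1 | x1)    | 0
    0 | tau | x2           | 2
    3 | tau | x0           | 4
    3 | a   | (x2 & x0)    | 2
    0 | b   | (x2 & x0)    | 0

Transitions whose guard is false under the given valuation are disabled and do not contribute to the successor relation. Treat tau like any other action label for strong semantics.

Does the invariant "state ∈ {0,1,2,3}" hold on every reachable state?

Inv-set: {0,1,2,3}
Reachable = {0,1,4}
  0: safe
  1: safe
  4: outside
reach 4 via tau — violates

Answer: INVARIANT VIOLATED at state 4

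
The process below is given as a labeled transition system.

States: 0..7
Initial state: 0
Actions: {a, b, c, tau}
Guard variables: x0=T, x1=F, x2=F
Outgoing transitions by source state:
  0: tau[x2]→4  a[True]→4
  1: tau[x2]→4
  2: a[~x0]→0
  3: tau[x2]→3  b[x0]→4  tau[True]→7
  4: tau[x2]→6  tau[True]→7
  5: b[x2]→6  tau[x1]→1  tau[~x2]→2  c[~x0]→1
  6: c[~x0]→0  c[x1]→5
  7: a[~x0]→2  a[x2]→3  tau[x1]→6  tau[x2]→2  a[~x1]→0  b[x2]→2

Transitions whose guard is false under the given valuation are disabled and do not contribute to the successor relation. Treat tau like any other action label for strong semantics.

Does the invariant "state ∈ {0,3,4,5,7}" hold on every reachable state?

Answer: INVARIANT HOLDS

Trace:
Allowed set {0,3,4,5,7}
Reach set: {0,4,7}
  0: ✓
  4: ✓
  7: ✓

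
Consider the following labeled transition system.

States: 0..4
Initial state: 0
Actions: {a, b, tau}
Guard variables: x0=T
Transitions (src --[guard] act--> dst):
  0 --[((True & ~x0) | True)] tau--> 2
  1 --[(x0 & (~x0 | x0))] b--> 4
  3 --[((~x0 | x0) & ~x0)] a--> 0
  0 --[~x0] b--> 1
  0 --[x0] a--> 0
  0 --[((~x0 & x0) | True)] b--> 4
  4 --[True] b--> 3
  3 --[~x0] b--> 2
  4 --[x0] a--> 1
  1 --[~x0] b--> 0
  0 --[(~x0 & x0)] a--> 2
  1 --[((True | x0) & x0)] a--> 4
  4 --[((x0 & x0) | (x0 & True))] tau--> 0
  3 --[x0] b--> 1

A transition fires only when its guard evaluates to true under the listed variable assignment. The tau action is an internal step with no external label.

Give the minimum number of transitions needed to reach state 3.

Answer: 2

Trace:
Layered search for 3:
  Layer 0: {0}
  Layer 1: {2,4}
  Layer 2: {1,3}
first hit 3 at d=2 via b·b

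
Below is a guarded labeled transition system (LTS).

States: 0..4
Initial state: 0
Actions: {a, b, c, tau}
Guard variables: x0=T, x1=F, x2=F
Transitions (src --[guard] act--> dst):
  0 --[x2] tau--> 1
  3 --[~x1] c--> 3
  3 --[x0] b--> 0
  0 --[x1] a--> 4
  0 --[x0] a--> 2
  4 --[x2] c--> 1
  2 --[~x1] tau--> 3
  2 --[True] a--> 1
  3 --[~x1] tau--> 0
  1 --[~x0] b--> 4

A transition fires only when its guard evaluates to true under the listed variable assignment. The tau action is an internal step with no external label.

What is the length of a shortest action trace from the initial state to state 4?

Answer: UNREACHABLE

Working:
BFS to 4:
  L0 = {0}
  L1 = {2}
  L2 = {1,3}
4 never appears.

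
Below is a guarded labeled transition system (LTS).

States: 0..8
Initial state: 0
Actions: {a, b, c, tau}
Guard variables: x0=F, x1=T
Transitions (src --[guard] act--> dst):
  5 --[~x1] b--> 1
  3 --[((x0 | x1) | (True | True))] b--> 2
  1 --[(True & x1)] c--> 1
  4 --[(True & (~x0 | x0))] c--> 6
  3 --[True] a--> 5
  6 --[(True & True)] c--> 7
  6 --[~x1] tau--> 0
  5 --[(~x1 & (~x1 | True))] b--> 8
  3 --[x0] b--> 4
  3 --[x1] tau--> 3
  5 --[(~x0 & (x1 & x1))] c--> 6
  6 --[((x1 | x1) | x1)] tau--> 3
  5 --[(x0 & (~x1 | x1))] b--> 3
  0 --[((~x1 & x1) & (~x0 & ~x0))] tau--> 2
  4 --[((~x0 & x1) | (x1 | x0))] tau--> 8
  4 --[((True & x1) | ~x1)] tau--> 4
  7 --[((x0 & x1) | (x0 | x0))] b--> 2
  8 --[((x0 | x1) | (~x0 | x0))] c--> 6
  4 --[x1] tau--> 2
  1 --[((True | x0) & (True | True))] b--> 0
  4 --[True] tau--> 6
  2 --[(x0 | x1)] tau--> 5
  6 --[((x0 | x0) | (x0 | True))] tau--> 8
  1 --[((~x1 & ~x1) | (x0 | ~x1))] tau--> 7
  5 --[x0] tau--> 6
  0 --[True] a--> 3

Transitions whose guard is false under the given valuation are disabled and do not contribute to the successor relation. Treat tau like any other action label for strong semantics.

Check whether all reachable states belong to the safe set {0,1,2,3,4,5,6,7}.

Answer: INVARIANT VIOLATED at state 8

Trace:
Inv-set: {0,1,2,3,4,5,6,7}
Reach set: {0,2,3,5,6,7,8}
  0: ✓
  2: ✓
  3: ✓
  5: ✓
  6: ✓
  7: ✓
  8: VIOLATES
witness against invariant: a·a·c·tau → 8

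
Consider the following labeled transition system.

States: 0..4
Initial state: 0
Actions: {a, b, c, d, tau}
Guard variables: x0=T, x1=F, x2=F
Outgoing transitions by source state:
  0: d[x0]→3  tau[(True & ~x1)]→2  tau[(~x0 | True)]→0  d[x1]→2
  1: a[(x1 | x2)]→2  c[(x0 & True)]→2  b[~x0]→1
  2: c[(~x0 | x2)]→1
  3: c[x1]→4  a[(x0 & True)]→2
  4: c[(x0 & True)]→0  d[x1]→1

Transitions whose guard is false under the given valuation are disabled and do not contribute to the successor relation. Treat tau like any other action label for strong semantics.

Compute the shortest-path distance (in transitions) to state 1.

Answer: UNREACHABLE

Trace:
Breadth-first toward 1:
  depth 0: {0}
  depth 1: {2,3}
1 never appears.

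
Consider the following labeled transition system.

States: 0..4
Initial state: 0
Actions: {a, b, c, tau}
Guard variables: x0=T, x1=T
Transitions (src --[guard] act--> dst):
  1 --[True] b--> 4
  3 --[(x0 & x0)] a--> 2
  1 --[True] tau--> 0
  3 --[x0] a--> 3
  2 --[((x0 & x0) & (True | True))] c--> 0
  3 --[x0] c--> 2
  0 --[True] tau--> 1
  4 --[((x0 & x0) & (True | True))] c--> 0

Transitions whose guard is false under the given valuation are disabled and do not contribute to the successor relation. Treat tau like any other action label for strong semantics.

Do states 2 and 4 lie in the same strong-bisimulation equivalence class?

Answer: BISIMILAR

Working:
Bisimulation quotient by refinement:
  π0 = {{0,1,2,3,4}}
  π1 = {{0},{1},{2,4},{3}}
4 equivalence class(es) (converged in 2)
class of 2: {2,4}; class of 4: {2,4}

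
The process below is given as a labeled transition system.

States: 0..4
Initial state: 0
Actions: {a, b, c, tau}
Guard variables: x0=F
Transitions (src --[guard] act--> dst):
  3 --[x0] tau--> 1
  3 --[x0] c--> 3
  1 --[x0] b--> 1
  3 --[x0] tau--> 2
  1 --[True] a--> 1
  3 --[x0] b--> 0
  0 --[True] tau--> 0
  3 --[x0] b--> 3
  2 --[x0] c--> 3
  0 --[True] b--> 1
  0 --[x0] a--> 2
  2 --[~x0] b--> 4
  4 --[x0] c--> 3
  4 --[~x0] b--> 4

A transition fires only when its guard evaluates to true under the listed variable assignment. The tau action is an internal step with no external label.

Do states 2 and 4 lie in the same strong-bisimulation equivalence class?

Answer: BISIMILAR

Working:
Refine partition for ~:
  P[0] = {{0,1,2,3,4}}
  P[1] = {{0},{1},{2,4},{3}}
stable after 2 split(s): 4 block(s)
class of 2: {2,4}; class of 4: {2,4}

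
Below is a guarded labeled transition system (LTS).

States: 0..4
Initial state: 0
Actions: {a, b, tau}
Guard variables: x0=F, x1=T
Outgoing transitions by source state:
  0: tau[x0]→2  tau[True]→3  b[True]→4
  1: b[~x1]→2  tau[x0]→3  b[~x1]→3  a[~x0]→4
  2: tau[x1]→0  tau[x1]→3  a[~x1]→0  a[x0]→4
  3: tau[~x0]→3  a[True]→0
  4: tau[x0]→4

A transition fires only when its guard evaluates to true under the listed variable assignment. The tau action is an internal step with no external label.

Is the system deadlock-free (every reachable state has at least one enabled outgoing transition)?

Answer: DEADLOCK at state 4

Working:
R = {0,3,4}
  0: b→4  tau→3  [2 exit(s)]
  3: a→0  tau→3  [2 exit(s)]
  4: ∅  [deadlock]
Path to 4: b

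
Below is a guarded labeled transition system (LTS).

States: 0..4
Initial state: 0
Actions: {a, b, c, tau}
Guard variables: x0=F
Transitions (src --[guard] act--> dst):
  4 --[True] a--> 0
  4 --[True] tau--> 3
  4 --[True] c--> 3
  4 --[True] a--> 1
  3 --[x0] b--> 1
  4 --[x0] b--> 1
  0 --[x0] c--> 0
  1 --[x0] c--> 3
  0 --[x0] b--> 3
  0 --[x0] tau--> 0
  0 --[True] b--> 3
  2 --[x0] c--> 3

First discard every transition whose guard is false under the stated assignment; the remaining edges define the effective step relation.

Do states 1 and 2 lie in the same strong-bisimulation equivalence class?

Bisimulation quotient by refinement:
  P[0] = {{0,1,2,3,4}}
  P[1] = {{0},{1,2,3},{4}}
stable after 2 split(s): 3 block(s)
1∈{1,2,3}, 2∈{1,2,3}

Answer: BISIMILAR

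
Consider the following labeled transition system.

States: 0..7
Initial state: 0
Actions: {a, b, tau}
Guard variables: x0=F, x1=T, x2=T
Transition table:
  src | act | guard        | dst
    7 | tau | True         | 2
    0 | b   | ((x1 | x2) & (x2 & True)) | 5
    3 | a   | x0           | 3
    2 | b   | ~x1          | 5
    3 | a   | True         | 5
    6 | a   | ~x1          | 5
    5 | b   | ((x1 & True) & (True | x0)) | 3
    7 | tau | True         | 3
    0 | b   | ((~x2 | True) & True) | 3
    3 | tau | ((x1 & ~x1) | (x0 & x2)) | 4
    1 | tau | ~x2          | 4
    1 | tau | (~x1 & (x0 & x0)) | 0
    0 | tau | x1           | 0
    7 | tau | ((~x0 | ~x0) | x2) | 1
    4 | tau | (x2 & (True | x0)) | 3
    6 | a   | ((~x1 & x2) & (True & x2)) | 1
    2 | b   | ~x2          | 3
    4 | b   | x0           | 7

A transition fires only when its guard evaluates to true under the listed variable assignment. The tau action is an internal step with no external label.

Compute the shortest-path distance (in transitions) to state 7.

Breadth-first toward 7:
  depth 0: {0}
  depth 1: {3,5}
7 never appears.

Answer: UNREACHABLE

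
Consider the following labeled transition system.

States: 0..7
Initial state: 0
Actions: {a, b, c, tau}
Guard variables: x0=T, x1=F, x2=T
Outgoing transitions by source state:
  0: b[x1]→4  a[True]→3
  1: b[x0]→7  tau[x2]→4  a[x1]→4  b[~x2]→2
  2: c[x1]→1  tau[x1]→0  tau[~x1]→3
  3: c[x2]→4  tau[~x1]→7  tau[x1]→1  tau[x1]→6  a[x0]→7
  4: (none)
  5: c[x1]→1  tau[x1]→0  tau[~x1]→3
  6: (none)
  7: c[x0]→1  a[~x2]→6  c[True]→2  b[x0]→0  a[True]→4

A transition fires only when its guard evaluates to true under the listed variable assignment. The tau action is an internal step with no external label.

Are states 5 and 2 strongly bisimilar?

Compute ~ classes (split until stable):
  round 0: {{0,1,2,3,4,5,6,7}}
  round 1: {{0},{1},{2,5},{3},{4,6},{7}}
stable after 2 split(s): 6 block(s)
[5]={2,5}  [2]={2,5}

Answer: BISIMILAR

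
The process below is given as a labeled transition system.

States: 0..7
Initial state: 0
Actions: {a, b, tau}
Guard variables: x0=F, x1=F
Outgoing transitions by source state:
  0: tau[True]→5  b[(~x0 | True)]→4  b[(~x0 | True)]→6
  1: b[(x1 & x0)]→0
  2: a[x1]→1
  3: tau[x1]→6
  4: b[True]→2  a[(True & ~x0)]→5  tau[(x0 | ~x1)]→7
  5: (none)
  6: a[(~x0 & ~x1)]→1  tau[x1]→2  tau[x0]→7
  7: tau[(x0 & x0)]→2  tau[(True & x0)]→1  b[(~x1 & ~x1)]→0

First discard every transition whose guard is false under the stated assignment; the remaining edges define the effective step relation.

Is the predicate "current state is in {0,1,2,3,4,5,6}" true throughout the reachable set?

Answer: INVARIANT VIOLATED at state 7

Trace:
Safe = {0,1,2,3,4,5,6}
R = {0,1,2,4,5,6,7}
  0: ok
  1: ok
  2: ok
  4: ok
  5: ok
  6: ok
  7: outside
reach 7 via b·tau — violates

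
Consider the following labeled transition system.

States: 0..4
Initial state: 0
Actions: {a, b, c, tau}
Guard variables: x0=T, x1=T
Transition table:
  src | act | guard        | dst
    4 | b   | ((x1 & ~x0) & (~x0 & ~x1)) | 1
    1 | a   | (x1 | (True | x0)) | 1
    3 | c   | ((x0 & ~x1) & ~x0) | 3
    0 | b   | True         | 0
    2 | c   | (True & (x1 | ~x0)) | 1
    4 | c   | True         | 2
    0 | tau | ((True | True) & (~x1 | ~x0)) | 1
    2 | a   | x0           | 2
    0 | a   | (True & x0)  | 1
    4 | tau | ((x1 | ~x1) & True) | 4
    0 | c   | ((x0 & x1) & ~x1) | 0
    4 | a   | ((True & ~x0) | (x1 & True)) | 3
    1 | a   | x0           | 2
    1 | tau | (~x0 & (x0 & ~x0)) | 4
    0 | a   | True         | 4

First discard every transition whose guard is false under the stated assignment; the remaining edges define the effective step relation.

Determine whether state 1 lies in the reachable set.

Answer: REACHABLE

Trace:
Guard filter leaves 10 enabled edge(s).
L0 = {0}
L1 = {1,4}  now seen {0,1,4}
L2 = {2,3}  now seen {0,1,2,3,4}
R = {0,1,2,3,4}
witness 1: a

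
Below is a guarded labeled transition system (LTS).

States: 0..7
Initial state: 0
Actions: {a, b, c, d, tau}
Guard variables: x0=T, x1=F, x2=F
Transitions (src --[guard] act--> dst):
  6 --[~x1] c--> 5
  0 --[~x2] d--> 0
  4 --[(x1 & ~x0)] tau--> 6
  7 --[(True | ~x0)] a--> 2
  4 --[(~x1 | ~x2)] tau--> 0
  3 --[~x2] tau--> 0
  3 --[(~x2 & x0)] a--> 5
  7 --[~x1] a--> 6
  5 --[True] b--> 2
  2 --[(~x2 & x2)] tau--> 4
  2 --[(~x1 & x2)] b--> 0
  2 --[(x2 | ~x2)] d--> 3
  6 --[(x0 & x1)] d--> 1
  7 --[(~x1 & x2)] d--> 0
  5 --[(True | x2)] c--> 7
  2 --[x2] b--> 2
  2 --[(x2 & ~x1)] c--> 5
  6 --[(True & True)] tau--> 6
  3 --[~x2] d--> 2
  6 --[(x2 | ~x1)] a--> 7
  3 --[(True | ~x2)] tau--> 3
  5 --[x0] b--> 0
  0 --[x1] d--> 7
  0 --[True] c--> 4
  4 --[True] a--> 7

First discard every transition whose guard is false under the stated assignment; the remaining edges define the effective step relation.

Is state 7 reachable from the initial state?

Answer: REACHABLE

Analysis:
Guard filter leaves 17 enabled edge(s).
Layer 0: {0}
Layer 1: {4}  total {0,4}
Layer 2: {7}  total {0,4,7}
Layer 3: {2,6}  total {0,2,4,6,7}
Layer 4: {3,5}  total {0,2,3,4,5,6,7}
Reachable = {0,2,3,4,5,6,7}
trace reaching 7: c·a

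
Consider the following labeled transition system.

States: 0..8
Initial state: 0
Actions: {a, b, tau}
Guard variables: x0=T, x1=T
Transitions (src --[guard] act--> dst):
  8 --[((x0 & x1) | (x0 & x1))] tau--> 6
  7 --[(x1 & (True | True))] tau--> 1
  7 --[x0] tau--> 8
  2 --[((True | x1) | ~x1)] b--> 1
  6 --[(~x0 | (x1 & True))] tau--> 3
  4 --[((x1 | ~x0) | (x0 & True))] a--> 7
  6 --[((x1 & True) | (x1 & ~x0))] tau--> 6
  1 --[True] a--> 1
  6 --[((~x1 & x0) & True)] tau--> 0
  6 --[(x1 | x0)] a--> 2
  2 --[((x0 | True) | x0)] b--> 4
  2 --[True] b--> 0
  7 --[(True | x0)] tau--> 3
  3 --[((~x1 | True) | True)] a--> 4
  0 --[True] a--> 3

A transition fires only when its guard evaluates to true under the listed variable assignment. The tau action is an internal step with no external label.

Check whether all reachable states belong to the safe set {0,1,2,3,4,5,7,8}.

Safe = {0,1,2,3,4,5,7,8}
R = {0,1,2,3,4,6,7,8}
  0: safe
  1: safe
  2: safe
  3: safe
  4: safe
  6: outside
  7: safe
  8: safe
witness against invariant: a·a·a·tau·tau → 6

Answer: INVARIANT VIOLATED at state 6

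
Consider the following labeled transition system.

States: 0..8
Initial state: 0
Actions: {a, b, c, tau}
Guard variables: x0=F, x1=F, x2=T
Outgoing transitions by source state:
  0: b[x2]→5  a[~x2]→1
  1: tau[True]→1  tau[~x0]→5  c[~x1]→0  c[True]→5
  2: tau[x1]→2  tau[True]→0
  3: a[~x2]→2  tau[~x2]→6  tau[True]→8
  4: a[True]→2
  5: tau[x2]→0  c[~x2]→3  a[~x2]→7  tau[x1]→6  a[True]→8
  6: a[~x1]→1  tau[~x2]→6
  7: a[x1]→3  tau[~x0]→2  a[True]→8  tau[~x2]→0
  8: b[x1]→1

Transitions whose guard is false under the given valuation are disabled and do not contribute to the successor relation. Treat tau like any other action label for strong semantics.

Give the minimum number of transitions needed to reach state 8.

Answer: 2

Trace:
Breadth-first toward 8:
  depth 0: {0}
  depth 1: {5}
  depth 2: {8}
8 enters at depth 2; path b·a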